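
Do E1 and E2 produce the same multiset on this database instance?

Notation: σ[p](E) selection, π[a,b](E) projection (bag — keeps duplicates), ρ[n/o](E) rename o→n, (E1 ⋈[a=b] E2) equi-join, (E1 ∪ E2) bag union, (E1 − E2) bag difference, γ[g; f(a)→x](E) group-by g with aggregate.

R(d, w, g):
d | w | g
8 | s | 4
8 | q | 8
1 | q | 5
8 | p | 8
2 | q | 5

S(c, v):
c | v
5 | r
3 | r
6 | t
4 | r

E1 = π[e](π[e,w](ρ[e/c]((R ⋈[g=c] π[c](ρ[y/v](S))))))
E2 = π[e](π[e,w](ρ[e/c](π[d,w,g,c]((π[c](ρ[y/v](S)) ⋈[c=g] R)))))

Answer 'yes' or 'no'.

E1 per-node cardinality:
  R → 5
  S → 4
  ρ[y/v](S) → 4
  π[c](ρ[y/v](S)) → 4
  (R ⋈[g=c] π[c](ρ[y/v](S))) → 3
  ρ[e/c]((R ⋈[g=c] π[c](ρ[y/v](S)))) → 3
  π[e,w](ρ[e/c]((R ⋈[g=c] π[c](ρ[y/v](S))))) → 3
  π[e](π[e,w](ρ[e/c]((R ⋈[g=c] π[c](ρ[y/v](S)))))) → 3
E2 per-node cardinality:
  S → 4
  ρ[y/v](S) → 4
  π[c](ρ[y/v](S)) → 4
  R → 5
  (π[c](ρ[y/v](S)) ⋈[c=g] R) → 3
  π[d,w,g,c]((π[c](ρ[y/v](S)) ⋈[c=g] R)) → 3
  ρ[e/c](π[d,w,g,c]((π[c](ρ[y/v](S)) ⋈[c=g] R))) → 3
  π[e,w](ρ[e/c](π[d,w,g,c]((π[c](ρ[y/v](S)) ⋈[c=g] R)))) → 3
  π[e](π[e,w](ρ[e/c](π[d,w,g,c]((π[c](ρ[y/v](S)) ⋈[c=g] R))))) → 3

E1 and E2 produce the same multiset:
e
4
5
5

yes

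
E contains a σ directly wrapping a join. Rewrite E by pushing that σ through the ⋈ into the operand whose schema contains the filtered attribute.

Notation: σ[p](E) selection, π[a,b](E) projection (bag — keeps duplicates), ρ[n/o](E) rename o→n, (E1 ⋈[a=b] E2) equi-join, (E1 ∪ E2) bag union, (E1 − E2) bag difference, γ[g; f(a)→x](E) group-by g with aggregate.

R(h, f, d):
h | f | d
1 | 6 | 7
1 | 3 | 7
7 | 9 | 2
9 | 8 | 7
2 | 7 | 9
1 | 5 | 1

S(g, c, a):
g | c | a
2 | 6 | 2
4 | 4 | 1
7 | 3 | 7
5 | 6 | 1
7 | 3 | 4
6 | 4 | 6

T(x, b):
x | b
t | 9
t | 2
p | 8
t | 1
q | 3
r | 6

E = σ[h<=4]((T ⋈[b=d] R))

σ filters on h, owned by the right side.
E' = (T ⋈[b=d] σ[h<=4](R))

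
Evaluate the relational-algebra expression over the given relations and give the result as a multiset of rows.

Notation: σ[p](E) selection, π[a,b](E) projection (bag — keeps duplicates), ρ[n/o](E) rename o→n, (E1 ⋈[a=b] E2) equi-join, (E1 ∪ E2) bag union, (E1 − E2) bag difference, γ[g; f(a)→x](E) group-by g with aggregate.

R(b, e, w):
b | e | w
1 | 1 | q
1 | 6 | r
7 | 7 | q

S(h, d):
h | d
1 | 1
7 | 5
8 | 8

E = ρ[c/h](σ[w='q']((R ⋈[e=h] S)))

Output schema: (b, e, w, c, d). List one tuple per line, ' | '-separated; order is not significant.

Subexpression sizes:
  R → 3
  S → 3
  (R ⋈[e=h] S) → 2
  σ[w='q']((R ⋈[e=h] S)) → 2
  ρ[c/h](σ[w='q']((R ⋈[e=h] S))) → 2

== RESULT ==
b | e | w | c | d
1 | 1 | q | 1 | 1
7 | 7 | q | 7 | 5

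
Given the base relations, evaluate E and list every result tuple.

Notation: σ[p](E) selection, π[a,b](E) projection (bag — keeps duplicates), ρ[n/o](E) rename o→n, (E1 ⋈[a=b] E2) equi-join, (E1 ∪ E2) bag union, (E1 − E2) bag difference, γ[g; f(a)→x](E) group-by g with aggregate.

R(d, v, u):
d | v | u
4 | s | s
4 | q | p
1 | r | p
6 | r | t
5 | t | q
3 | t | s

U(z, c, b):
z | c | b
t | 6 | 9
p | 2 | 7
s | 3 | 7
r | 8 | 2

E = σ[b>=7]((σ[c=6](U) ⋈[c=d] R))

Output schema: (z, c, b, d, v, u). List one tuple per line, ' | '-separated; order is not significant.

Per-node cardinality:
  U → 4
  σ[c=6](U) → 1
  R → 6
  (σ[c=6](U) ⋈[c=d] R) → 1
  σ[b>=7]((σ[c=6](U) ⋈[c=d] R)) → 1

== RESULT ==
z | c | b | d | v | u
t | 6 | 9 | 6 | r | t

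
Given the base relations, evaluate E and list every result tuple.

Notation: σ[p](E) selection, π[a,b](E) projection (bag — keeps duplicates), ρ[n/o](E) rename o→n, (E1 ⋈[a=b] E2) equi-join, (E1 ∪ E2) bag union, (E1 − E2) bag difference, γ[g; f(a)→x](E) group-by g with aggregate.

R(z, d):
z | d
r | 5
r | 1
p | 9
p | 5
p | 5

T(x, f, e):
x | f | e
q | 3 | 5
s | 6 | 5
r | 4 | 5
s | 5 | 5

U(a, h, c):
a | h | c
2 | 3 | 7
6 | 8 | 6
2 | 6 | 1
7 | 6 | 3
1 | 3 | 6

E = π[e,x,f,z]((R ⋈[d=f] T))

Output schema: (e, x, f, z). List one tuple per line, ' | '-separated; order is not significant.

Subexpression sizes:
  R → 5
  T → 4
  (R ⋈[d=f] T) → 3
  π[e,x,f,z]((R ⋈[d=f] T)) → 3

== RESULT ==
e | x | f | z
5 | s | 5 | p
5 | s | 5 | p
5 | s | 5 | r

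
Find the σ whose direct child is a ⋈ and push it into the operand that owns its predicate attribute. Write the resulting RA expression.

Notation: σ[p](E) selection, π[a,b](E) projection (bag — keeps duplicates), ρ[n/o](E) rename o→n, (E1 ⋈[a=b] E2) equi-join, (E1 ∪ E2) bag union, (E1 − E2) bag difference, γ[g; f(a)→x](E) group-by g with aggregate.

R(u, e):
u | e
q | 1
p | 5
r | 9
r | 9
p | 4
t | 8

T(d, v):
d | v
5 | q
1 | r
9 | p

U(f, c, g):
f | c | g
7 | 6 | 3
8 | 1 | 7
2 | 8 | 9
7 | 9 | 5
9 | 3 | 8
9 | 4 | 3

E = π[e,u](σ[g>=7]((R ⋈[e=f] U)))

σ filters on g, owned by the right side.
E' = π[e,u]((R ⋈[e=f] σ[g>=7](U)))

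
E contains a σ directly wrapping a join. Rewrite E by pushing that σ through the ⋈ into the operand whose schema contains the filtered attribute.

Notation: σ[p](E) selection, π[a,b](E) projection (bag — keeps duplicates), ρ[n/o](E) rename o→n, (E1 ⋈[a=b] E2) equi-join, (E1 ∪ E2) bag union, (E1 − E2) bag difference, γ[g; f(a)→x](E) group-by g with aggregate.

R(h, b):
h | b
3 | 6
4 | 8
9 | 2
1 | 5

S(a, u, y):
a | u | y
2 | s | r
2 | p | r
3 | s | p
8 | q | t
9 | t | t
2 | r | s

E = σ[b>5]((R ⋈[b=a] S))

σ filters on b, owned by the left side.
E' = (σ[b>5](R) ⋈[b=a] S)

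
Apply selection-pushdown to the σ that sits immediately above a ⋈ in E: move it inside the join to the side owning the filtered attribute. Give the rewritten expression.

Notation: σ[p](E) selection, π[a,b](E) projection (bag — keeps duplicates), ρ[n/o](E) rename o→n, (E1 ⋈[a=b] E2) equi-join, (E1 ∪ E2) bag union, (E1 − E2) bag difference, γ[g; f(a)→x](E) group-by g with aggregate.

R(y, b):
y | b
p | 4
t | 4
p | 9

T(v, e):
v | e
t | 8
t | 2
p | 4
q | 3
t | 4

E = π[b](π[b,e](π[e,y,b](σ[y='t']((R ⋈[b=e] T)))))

σ filters on y, owned by the left side.
E' = π[b](π[b,e](π[e,y,b]((σ[y='t'](R) ⋈[b=e] T))))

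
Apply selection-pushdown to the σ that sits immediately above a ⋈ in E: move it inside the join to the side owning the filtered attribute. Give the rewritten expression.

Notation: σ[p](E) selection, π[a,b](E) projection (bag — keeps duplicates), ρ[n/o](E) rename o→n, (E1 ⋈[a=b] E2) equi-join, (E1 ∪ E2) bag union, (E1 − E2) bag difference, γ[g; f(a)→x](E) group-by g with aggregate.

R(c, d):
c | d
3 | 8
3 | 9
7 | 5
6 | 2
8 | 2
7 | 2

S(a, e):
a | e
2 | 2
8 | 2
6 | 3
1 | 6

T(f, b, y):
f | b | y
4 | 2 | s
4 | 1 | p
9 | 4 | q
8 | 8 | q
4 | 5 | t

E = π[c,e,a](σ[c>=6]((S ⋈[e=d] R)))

σ filters on c, owned by the right side.
E' = π[c,e,a]((S ⋈[e=d] σ[c>=6](R)))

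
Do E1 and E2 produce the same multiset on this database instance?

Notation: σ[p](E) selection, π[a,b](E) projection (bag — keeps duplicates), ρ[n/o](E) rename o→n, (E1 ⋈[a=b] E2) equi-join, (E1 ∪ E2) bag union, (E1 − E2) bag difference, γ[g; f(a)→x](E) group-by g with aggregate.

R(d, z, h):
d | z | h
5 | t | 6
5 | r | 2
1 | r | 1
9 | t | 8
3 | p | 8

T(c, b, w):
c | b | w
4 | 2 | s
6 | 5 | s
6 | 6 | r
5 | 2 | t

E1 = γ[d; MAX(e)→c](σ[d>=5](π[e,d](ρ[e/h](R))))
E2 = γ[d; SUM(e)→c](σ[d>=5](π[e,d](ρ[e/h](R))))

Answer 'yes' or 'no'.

E1 subexpression sizes:
  R → 5
  ρ[e/h](R) → 5
  π[e,d](ρ[e/h](R)) → 5
  σ[d>=5](π[e,d](ρ[e/h](R))) → 3
  γ[d; MAX(e)→c](σ[d>=5](π[e,d](ρ[e/h](R)))) → 2
E2 subexpression sizes:
  R → 5
  ρ[e/h](R) → 5
  π[e,d](ρ[e/h](R)) → 5
  σ[d>=5](π[e,d](ρ[e/h](R))) → 3
  γ[d; SUM(e)→c](σ[d>=5](π[e,d](ρ[e/h](R)))) → 2

E1 result:
d | c
5 | 6
9 | 8
E2 result:
d | c
5 | 8
9 | 8
Witness: (5, 6) appears 1× in E1 but 0× in E2.

no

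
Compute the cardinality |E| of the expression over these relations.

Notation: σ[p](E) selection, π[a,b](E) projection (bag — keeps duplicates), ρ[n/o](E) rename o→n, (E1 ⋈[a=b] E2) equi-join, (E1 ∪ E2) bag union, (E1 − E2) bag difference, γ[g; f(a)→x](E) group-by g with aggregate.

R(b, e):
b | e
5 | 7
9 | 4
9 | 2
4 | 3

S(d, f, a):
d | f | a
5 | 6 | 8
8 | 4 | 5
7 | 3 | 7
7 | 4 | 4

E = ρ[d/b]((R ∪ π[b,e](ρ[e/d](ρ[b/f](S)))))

Subexpression sizes:
  R → 4
  S → 4
  ρ[b/f](S) → 4
  ρ[e/d](ρ[b/f](S)) → 4
  π[b,e](ρ[e/d](ρ[b/f](S))) → 4
  (R ∪ π[b,e](ρ[e/d](ρ[b/f](S)))) → 8
  ρ[d/b]((R ∪ π[b,e](ρ[e/d](ρ[b/f](S))))) → 8

|E| = 8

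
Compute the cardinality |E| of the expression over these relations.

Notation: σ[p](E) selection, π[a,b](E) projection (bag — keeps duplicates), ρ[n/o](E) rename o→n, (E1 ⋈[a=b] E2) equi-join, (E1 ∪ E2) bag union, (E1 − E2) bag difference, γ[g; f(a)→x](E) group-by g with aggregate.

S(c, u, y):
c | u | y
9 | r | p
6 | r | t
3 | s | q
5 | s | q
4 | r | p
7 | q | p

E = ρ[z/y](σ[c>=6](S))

Per-node cardinality:
  S → 6
  σ[c>=6](S) → 3
  ρ[z/y](σ[c>=6](S)) → 3

|E| = 3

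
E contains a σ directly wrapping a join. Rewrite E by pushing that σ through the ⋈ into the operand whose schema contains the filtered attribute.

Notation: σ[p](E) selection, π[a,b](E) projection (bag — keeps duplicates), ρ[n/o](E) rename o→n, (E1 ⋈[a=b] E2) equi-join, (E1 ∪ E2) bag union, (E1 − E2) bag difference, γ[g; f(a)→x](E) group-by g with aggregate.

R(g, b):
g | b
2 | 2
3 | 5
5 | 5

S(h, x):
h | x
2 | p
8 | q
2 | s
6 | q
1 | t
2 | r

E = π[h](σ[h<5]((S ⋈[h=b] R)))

σ filters on h, owned by the left side.
E' = π[h]((σ[h<5](S) ⋈[h=b] R))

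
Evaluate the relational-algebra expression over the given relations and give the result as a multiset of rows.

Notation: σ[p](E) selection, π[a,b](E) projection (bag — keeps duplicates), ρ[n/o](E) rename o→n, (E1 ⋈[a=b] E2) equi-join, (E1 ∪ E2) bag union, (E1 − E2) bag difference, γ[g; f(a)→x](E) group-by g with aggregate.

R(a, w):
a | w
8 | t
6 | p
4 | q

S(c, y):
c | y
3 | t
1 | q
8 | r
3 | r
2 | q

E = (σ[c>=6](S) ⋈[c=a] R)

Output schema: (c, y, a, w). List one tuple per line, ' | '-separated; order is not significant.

Row counts bottom-up:
  S → 5
  σ[c>=6](S) → 1
  R → 3
  (σ[c>=6](S) ⋈[c=a] R) → 1

== RESULT ==
c | y | a | w
8 | r | 8 | t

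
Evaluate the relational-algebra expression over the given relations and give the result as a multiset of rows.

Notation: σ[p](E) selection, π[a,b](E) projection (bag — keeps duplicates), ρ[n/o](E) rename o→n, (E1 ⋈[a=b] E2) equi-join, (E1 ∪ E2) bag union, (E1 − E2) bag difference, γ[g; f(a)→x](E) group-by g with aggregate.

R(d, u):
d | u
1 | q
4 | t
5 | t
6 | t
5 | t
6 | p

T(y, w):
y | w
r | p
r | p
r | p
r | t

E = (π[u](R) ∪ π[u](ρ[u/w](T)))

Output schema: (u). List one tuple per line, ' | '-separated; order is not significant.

Subexpression sizes:
  R → 6
  π[u](R) → 6
  T → 4
  ρ[u/w](T) → 4
  π[u](ρ[u/w](T)) → 4
  (π[u](R) ∪ π[u](ρ[u/w](T))) → 10

== RESULT ==
u
p
p
p
p
q
t
t
t
t
t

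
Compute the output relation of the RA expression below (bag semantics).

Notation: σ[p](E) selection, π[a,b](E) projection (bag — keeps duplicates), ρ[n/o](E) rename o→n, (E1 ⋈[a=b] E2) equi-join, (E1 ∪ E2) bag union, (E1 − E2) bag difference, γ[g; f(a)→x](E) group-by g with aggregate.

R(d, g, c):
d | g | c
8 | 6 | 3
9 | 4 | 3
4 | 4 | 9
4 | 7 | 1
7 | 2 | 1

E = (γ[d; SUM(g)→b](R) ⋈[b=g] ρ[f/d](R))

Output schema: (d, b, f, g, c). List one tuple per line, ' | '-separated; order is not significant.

Row counts bottom-up:
  R → 5
  γ[d; SUM(g)→b](R) → 4
  R → 5
  ρ[f/d](R) → 5
  (γ[d; SUM(g)→b](R) ⋈[b=g] ρ[f/d](R)) → 4

== RESULT ==
d | b | f | g | c
7 | 2 | 7 | 2 | 1
8 | 6 | 8 | 6 | 3
9 | 4 | 4 | 4 | 9
9 | 4 | 9 | 4 | 3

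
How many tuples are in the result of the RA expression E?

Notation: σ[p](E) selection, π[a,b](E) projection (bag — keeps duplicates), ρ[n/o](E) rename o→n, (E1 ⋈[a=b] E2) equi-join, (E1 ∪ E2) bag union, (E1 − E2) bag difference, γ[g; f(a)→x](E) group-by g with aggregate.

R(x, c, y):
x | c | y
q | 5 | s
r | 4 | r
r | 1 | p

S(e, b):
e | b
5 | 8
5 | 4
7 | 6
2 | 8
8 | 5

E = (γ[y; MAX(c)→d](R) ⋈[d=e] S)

Stepwise |·|:
  R → 3
  γ[y; MAX(c)→d](R) → 3
  S → 5
  (γ[y; MAX(c)→d](R) ⋈[d=e] S) → 2

|E| = 2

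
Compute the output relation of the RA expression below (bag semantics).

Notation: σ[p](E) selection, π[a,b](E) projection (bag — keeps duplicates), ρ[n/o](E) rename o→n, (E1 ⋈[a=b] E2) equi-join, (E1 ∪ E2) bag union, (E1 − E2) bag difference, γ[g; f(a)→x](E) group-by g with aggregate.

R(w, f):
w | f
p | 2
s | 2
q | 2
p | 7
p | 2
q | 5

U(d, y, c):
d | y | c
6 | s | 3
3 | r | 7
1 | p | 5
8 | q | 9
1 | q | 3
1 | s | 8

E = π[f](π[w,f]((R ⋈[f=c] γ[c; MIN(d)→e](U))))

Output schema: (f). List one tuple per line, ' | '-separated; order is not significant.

Subexpression sizes:
  R → 6
  U → 6
  γ[c; MIN(d)→e](U) → 5
  (R ⋈[f=c] γ[c; MIN(d)→e](U)) → 2
  π[w,f]((R ⋈[f=c] γ[c; MIN(d)→e](U))) → 2
  π[f](π[w,f]((R ⋈[f=c] γ[c; MIN(d)→e](U)))) → 2

== RESULT ==
f
5
7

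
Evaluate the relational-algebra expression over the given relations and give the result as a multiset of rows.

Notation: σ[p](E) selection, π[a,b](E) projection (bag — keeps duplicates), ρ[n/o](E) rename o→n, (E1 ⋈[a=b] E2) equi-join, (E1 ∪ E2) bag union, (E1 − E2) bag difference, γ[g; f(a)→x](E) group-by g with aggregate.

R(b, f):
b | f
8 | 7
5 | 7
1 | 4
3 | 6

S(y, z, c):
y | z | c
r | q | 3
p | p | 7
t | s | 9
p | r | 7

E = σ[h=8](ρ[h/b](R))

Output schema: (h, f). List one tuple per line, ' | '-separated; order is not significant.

Subexpression sizes:
  R → 4
  ρ[h/b](R) → 4
  σ[h=8](ρ[h/b](R)) → 1

== RESULT ==
h | f
8 | 7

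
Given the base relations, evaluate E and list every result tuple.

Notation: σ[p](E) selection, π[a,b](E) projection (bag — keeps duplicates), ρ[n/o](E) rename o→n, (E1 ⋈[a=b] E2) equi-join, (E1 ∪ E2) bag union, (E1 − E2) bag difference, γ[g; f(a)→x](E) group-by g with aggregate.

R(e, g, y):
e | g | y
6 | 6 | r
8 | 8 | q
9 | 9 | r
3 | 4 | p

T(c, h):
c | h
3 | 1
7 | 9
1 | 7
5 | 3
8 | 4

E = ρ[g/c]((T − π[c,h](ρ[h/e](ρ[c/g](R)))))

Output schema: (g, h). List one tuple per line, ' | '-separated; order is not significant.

Row counts bottom-up:
  T → 5
  R → 4
  ρ[c/g](R) → 4
  ρ[h/e](ρ[c/g](R)) → 4
  π[c,h](ρ[h/e](ρ[c/g](R))) → 4
  (T − π[c,h](ρ[h/e](ρ[c/g](R)))) → 5
  ρ[g/c]((T − π[c,h](ρ[h/e](ρ[c/g](R))))) → 5

== RESULT ==
g | h
1 | 7
3 | 1
5 | 3
7 | 9
8 | 4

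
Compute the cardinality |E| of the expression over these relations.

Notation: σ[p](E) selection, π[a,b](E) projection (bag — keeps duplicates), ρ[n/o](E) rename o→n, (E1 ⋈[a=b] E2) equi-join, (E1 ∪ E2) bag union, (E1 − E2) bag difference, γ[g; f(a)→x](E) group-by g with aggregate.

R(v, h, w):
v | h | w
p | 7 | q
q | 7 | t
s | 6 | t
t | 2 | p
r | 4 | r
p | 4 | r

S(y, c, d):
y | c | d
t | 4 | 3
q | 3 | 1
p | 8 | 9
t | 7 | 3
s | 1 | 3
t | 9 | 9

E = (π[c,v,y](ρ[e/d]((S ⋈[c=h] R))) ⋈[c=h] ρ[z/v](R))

Row counts bottom-up:
  S → 6
  R → 6
  (S ⋈[c=h] R) → 4
  ρ[e/d]((S ⋈[c=h] R)) → 4
  π[c,v,y](ρ[e/d]((S ⋈[c=h] R))) → 4
  R → 6
  ρ[z/v](R) → 6
  (π[c,v,y](ρ[e/d]((S ⋈[c=h] R))) ⋈[c=h] ρ[z/v](R)) → 8

|E| = 8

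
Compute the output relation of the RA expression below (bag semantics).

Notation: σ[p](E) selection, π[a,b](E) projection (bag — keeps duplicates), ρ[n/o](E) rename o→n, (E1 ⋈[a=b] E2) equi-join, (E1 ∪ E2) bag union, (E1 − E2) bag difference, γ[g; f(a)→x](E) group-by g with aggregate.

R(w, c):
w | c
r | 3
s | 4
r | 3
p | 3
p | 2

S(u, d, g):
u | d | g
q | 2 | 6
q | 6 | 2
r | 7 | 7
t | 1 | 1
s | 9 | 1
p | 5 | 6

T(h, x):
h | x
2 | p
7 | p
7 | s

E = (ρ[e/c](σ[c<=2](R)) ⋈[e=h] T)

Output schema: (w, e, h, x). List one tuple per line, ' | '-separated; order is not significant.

Row counts bottom-up:
  R → 5
  σ[c<=2](R) → 1
  ρ[e/c](σ[c<=2](R)) → 1
  T → 3
  (ρ[e/c](σ[c<=2](R)) ⋈[e=h] T) → 1

== RESULT ==
w | e | h | x
p | 2 | 2 | p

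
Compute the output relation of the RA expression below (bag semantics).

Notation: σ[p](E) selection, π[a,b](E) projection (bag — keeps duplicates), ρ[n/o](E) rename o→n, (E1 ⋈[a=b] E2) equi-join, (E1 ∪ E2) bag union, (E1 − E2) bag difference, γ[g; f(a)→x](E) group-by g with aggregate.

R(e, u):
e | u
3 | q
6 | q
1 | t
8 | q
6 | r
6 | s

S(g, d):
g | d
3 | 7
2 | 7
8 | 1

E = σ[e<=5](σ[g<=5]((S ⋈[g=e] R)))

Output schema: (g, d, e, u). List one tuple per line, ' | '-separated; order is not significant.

Subexpression sizes:
  S → 3
  R → 6
  (S ⋈[g=e] R) → 2
  σ[g<=5]((S ⋈[g=e] R)) → 1
  σ[e<=5](σ[g<=5]((S ⋈[g=e] R))) → 1

== RESULT ==
g | d | e | u
3 | 7 | 3 | q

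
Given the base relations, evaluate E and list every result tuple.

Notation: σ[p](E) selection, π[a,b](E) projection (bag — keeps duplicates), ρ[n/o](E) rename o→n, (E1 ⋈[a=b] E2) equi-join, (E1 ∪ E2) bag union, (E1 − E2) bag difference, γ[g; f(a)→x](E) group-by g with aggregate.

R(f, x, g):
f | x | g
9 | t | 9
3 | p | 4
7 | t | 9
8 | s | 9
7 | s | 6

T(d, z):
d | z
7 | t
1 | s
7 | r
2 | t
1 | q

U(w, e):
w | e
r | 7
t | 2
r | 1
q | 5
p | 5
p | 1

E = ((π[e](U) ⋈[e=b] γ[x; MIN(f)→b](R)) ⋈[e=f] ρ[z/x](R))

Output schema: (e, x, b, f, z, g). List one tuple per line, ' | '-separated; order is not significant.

Row counts bottom-up:
  U → 6
  π[e](U) → 6
  R → 5
  γ[x; MIN(f)→b](R) → 3
  (π[e](U) ⋈[e=b] γ[x; MIN(f)→b](R)) → 2
  R → 5
  ρ[z/x](R) → 5
  ((π[e](U) ⋈[e=b] γ[x; MIN(f)→b](R)) ⋈[e=f] ρ[z/x](R)) → 4

== RESULT ==
e | x | b | f | z | g
7 | s | 7 | 7 | s | 6
7 | s | 7 | 7 | t | 9
7 | t | 7 | 7 | s | 6
7 | t | 7 | 7 | t | 9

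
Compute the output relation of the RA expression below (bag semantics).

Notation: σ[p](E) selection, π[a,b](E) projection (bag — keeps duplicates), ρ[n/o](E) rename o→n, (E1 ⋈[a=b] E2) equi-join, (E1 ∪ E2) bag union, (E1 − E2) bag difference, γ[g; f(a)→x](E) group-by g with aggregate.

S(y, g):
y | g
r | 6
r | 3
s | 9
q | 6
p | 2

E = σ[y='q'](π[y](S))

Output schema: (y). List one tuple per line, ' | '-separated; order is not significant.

Subexpression sizes:
  S → 5
  π[y](S) → 5
  σ[y='q'](π[y](S)) → 1

== RESULT ==
y
q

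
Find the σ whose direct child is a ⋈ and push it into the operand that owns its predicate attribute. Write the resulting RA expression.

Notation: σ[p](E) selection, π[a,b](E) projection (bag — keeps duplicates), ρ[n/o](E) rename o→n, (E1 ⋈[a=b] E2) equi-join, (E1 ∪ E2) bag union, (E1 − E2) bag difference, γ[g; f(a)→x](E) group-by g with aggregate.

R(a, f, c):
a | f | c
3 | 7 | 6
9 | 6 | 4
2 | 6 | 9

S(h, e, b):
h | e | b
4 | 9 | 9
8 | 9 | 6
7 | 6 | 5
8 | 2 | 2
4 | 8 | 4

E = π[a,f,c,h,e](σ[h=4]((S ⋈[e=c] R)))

σ filters on h, owned by the left side.
E' = π[a,f,c,h,e]((σ[h=4](S) ⋈[e=c] R))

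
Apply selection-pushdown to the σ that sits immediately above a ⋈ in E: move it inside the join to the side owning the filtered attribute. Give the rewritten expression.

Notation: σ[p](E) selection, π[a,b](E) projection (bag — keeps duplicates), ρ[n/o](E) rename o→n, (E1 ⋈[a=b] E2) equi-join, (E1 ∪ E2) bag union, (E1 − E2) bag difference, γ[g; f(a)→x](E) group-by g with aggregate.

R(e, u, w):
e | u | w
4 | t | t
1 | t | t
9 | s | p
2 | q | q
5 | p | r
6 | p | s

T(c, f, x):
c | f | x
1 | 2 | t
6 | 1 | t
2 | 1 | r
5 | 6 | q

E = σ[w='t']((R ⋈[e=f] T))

σ filters on w, owned by the left side.
E' = (σ[w='t'](R) ⋈[e=f] T)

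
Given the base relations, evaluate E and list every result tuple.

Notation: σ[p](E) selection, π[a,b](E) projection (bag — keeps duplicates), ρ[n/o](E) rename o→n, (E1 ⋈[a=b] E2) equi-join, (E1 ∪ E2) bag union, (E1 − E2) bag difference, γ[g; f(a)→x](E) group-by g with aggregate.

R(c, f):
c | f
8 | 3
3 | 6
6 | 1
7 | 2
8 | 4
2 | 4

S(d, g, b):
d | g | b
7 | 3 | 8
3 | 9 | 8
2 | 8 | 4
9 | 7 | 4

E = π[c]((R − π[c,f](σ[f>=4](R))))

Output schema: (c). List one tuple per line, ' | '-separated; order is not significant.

Row counts bottom-up:
  R → 6
  R → 6
  σ[f>=4](R) → 3
  π[c,f](σ[f>=4](R)) → 3
  (R − π[c,f](σ[f>=4](R))) → 3
  π[c]((R − π[c,f](σ[f>=4](R)))) → 3

== RESULT ==
c
6
7
8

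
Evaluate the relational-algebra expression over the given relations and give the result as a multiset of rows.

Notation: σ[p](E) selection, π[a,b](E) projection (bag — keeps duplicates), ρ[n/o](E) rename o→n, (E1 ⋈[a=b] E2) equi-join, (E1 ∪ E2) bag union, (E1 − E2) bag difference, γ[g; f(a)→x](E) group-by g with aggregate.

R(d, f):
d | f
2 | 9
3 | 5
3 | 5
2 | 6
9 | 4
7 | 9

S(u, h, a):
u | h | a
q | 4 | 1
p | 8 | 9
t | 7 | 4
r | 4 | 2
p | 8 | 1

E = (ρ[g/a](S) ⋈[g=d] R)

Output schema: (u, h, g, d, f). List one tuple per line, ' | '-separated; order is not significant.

Subexpression sizes:
  S → 5
  ρ[g/a](S) → 5
  R → 6
  (ρ[g/a](S) ⋈[g=d] R) → 3

== RESULT ==
u | h | g | d | f
p | 8 | 9 | 9 | 4
r | 4 | 2 | 2 | 6
r | 4 | 2 | 2 | 9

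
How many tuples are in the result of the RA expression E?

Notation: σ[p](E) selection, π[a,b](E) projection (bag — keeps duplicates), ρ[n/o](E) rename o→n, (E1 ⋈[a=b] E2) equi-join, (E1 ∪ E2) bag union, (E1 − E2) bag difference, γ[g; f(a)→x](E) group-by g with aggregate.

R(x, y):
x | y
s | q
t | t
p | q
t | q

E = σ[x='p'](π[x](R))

Stepwise |·|:
  R → 4
  π[x](R) → 4
  σ[x='p'](π[x](R)) → 1

|E| = 1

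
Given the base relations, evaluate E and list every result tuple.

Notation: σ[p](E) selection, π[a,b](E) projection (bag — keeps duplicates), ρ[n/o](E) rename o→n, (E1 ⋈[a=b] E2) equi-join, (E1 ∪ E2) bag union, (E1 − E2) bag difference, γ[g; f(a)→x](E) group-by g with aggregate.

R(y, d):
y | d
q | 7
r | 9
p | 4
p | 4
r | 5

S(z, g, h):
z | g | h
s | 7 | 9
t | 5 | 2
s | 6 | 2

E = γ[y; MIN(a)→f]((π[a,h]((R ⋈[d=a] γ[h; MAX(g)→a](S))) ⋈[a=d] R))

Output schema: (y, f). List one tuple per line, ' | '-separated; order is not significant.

Per-node cardinality:
  R → 5
  S → 3
  γ[h; MAX(g)→a](S) → 2
  (R ⋈[d=a] γ[h; MAX(g)→a](S)) → 1
  π[a,h]((R ⋈[d=a] γ[h; MAX(g)→a](S))) → 1
  R → 5
  (π[a,h]((R ⋈[d=a] γ[h; MAX(g)→a](S))) ⋈[a=d] R) → 1
  γ[y; MIN(a)→f]((π[a,h]((R ⋈[d=a] γ[h; MAX(g)→a](S))) ⋈[a=d] R)) → 1

== RESULT ==
y | f
q | 7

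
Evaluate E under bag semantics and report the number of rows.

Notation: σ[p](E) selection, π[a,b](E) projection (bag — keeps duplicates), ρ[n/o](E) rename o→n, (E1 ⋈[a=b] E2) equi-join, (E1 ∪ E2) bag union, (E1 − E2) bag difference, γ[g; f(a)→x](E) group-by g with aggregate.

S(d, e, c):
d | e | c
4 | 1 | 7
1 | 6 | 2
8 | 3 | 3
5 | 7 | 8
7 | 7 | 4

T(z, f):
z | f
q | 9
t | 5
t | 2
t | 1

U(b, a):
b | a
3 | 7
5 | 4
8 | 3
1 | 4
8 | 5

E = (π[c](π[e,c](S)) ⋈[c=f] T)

Row counts bottom-up:
  S → 5
  π[e,c](S) → 5
  π[c](π[e,c](S)) → 5
  T → 4
  (π[c](π[e,c](S)) ⋈[c=f] T) → 1

|E| = 1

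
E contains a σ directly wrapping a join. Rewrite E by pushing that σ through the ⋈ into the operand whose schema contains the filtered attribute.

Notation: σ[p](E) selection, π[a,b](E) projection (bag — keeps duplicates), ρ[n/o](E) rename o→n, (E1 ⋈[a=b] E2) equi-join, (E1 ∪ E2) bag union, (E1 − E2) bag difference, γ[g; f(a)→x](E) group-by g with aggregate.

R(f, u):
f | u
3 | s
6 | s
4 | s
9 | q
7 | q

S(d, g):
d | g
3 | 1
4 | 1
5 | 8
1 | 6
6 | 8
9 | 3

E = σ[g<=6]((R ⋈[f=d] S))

σ filters on g, owned by the right side.
E' = (R ⋈[f=d] σ[g<=6](S))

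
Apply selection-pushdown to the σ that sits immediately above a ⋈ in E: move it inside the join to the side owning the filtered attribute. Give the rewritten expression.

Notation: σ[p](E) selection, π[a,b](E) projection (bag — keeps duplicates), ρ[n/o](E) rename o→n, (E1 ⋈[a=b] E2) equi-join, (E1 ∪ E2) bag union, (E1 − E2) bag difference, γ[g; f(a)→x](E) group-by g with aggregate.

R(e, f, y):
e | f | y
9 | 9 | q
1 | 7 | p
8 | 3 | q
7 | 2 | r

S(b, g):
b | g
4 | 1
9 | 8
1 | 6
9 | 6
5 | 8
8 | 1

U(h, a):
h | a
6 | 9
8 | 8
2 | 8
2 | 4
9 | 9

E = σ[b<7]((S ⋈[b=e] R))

σ filters on b, owned by the left side.
E' = (σ[b<7](S) ⋈[b=e] R)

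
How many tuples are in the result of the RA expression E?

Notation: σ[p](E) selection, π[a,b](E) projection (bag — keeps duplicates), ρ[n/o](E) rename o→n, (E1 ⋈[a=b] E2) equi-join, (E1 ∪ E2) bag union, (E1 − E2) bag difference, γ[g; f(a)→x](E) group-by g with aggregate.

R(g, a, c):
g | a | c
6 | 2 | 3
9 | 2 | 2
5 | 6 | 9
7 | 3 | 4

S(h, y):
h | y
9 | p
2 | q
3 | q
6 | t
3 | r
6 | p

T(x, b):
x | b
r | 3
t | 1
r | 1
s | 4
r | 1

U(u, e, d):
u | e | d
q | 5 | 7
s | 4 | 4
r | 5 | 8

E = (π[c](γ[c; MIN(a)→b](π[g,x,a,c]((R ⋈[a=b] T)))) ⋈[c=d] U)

Row counts bottom-up:
  R → 4
  T → 5
  (R ⋈[a=b] T) → 1
  π[g,x,a,c]((R ⋈[a=b] T)) → 1
  γ[c; MIN(a)→b](π[g,x,a,c]((R ⋈[a=b] T))) → 1
  π[c](γ[c; MIN(a)→b](π[g,x,a,c]((R ⋈[a=b] T)))) → 1
  U → 3
  (π[c](γ[c; MIN(a)→b](π[g,x,a,c]((R ⋈[a=b] T)))) ⋈[c=d] U) → 1

|E| = 1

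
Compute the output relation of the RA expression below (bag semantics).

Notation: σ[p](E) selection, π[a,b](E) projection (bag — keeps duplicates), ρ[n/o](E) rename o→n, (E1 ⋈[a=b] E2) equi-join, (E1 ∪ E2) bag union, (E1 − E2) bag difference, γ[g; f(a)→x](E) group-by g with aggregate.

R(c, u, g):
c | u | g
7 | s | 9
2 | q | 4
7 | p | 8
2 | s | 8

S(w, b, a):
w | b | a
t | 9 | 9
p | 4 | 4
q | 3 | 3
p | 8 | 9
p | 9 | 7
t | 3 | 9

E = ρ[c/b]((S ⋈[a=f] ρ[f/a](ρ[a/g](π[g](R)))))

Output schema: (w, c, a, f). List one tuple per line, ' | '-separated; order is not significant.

Per-node cardinality:
  S → 6
  R → 4
  π[g](R) → 4
  ρ[a/g](π[g](R)) → 4
  ρ[f/a](ρ[a/g](π[g](R))) → 4
  (S ⋈[a=f] ρ[f/a](ρ[a/g](π[g](R)))) → 4
  ρ[c/b]((S ⋈[a=f] ρ[f/a](ρ[a/g](π[g](R))))) → 4

== RESULT ==
w | c | a | f
p | 4 | 4 | 4
p | 8 | 9 | 9
t | 3 | 9 | 9
t | 9 | 9 | 9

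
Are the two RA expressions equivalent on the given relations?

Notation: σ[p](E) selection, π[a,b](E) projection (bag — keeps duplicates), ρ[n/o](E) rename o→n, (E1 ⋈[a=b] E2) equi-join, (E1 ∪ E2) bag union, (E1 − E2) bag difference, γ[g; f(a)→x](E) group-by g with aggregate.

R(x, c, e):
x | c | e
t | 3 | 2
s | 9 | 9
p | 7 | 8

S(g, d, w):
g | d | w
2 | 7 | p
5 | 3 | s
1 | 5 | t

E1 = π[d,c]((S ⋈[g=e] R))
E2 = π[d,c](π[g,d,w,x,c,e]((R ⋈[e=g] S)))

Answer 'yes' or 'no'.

E1 stepwise |·|:
  S → 3
  R → 3
  (S ⋈[g=e] R) → 1
  π[d,c]((S ⋈[g=e] R)) → 1
E2 stepwise |·|:
  R → 3
  S → 3
  (R ⋈[e=g] S) → 1
  π[g,d,w,x,c,e]((R ⋈[e=g] S)) → 1
  π[d,c](π[g,d,w,x,c,e]((R ⋈[e=g] S))) → 1

E1 and E2 produce the same multiset:
d | c
7 | 3

yes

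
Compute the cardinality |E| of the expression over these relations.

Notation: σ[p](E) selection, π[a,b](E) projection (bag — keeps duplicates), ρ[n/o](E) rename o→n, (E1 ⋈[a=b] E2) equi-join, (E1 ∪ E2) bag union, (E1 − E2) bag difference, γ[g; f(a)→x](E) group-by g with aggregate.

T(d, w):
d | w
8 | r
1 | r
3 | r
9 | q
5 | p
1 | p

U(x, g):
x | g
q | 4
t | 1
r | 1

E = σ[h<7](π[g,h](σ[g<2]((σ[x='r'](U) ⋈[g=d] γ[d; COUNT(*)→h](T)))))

Per-node cardinality:
  U → 3
  σ[x='r'](U) → 1
  T → 6
  γ[d; COUNT(*)→h](T) → 5
  (σ[x='r'](U) ⋈[g=d] γ[d; COUNT(*)→h](T)) → 1
  σ[g<2]((σ[x='r'](U) ⋈[g=d] γ[d; COUNT(*)→h](T))) → 1
  π[g,h](σ[g<2]((σ[x='r'](U) ⋈[g=d] γ[d; COUNT(*)→h](T)))) → 1
  σ[h<7](π[g,h](σ[g<2]((σ[x='r'](U) ⋈[g=d] γ[d; COUNT(*)→h](T))))) → 1

|E| = 1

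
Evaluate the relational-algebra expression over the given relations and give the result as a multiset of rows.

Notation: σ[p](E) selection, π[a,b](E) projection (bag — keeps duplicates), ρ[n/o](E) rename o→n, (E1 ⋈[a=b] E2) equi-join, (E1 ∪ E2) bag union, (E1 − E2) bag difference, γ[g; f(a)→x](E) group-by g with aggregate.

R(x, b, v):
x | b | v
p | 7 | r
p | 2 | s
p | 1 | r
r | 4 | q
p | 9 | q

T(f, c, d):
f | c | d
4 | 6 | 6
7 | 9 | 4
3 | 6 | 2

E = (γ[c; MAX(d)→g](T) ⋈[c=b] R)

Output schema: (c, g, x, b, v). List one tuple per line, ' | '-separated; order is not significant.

Stepwise |·|:
  T → 3
  γ[c; MAX(d)→g](T) → 2
  R → 5
  (γ[c; MAX(d)→g](T) ⋈[c=b] R) → 1

== RESULT ==
c | g | x | b | v
9 | 4 | p | 9 | q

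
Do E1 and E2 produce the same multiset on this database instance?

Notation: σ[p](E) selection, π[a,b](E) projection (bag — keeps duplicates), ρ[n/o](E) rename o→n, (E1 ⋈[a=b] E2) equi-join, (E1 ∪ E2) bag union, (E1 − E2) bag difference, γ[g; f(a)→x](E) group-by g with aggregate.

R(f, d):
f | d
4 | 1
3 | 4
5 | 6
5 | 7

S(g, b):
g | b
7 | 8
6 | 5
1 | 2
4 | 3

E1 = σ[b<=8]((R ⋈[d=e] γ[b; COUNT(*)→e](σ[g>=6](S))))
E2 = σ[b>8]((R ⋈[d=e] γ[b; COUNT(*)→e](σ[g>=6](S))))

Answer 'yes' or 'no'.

E1 row counts bottom-up:
  R → 4
  S → 4
  σ[g>=6](S) → 2
  γ[b; COUNT(*)→e](σ[g>=6](S)) → 2
  (R ⋈[d=e] γ[b; COUNT(*)→e](σ[g>=6](S))) → 2
  σ[b<=8]((R ⋈[d=e] γ[b; COUNT(*)→e](σ[g>=6](S)))) → 2
E2 row counts bottom-up:
  R → 4
  S → 4
  σ[g>=6](S) → 2
  γ[b; COUNT(*)→e](σ[g>=6](S)) → 2
  (R ⋈[d=e] γ[b; COUNT(*)→e](σ[g>=6](S))) → 2
  σ[b>8]((R ⋈[d=e] γ[b; COUNT(*)→e](σ[g>=6](S)))) → 0

E1 result:
f | d | b | e
4 | 1 | 5 | 1
4 | 1 | 8 | 1
E2 result:
f | d | b | e
(0 rows)
Witness: (4, 1, 5, 1) appears 1× in E1 but 0× in E2.

no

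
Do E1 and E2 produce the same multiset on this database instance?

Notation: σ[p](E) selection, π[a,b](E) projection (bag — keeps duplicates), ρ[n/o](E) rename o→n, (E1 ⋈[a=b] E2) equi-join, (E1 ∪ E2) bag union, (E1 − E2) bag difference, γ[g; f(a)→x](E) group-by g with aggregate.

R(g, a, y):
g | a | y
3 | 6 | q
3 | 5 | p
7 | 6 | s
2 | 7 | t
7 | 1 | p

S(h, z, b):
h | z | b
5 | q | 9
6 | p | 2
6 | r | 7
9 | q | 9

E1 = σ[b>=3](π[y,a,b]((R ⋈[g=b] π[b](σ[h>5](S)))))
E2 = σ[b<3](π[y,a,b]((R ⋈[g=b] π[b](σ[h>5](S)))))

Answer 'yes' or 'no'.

E1 stepwise |·|:
  R → 5
  S → 4
  σ[h>5](S) → 3
  π[b](σ[h>5](S)) → 3
  (R ⋈[g=b] π[b](σ[h>5](S))) → 3
  π[y,a,b]((R ⋈[g=b] π[b](σ[h>5](S)))) → 3
  σ[b>=3](π[y,a,b]((R ⋈[g=b] π[b](σ[h>5](S))))) → 2
E2 stepwise |·|:
  R → 5
  S → 4
  σ[h>5](S) → 3
  π[b](σ[h>5](S)) → 3
  (R ⋈[g=b] π[b](σ[h>5](S))) → 3
  π[y,a,b]((R ⋈[g=b] π[b](σ[h>5](S)))) → 3
  σ[b<3](π[y,a,b]((R ⋈[g=b] π[b](σ[h>5](S))))) → 1

E1 result:
y | a | b
p | 1 | 7
s | 6 | 7
E2 result:
y | a | b
t | 7 | 2
Witness: ('p', 1, 7) appears 1× in E1 but 0× in E2.

no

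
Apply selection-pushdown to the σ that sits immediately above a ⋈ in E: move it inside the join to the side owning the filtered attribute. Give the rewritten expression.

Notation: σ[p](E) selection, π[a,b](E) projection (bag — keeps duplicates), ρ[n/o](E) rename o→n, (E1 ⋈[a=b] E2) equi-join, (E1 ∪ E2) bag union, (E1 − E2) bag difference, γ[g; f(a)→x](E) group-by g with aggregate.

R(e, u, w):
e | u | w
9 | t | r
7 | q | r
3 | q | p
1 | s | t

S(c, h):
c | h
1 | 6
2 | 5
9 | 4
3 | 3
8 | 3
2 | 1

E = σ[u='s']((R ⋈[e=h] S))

σ filters on u, owned by the left side.
E' = (σ[u='s'](R) ⋈[e=h] S)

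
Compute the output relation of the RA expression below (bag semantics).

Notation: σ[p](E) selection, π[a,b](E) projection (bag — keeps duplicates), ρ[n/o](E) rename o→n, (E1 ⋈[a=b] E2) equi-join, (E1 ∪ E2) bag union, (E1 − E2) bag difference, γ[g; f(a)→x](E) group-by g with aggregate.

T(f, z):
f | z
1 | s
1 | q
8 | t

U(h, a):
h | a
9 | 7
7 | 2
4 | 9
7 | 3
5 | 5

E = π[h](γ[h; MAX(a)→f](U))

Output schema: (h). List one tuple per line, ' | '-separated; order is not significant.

Stepwise |·|:
  U → 5
  γ[h; MAX(a)→f](U) → 4
  π[h](γ[h; MAX(a)→f](U)) → 4

== RESULT ==
h
4
5
7
9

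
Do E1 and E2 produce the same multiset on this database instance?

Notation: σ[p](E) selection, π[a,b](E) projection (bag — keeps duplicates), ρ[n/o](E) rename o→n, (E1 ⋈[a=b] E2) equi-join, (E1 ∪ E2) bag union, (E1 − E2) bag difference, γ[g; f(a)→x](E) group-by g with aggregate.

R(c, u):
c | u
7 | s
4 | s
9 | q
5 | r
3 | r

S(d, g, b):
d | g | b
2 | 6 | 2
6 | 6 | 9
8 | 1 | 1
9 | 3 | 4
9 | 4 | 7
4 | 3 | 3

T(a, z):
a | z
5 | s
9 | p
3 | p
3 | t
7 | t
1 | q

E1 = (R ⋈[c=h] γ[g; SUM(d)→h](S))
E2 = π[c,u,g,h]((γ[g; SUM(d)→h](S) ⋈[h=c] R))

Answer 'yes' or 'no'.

E1 row counts bottom-up:
  R → 5
  S → 6
  γ[g; SUM(d)→h](S) → 4
  (R ⋈[c=h] γ[g; SUM(d)→h](S)) → 1
E2 row counts bottom-up:
  S → 6
  γ[g; SUM(d)→h](S) → 4
  R → 5
  (γ[g; SUM(d)→h](S) ⋈[h=c] R) → 1
  π[c,u,g,h]((γ[g; SUM(d)→h](S) ⋈[h=c] R)) → 1

E1 and E2 produce the same multiset:
c | u | g | h
9 | q | 4 | 9

yes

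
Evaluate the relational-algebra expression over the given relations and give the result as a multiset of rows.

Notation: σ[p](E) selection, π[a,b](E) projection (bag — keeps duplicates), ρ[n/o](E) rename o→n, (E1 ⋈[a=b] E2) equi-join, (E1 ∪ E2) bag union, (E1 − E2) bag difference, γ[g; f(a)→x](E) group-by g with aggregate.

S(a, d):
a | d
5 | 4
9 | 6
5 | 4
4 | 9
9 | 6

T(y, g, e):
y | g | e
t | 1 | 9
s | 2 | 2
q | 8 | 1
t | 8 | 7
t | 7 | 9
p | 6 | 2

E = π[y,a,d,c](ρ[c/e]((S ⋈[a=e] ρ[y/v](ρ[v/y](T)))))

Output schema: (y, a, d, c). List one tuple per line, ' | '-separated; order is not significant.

Subexpression sizes:
  S → 5
  T → 6
  ρ[v/y](T) → 6
  ρ[y/v](ρ[v/y](T)) → 6
  (S ⋈[a=e] ρ[y/v](ρ[v/y](T))) → 4
  ρ[c/e]((S ⋈[a=e] ρ[y/v](ρ[v/y](T)))) → 4
  π[y,a,d,c](ρ[c/e]((S ⋈[a=e] ρ[y/v](ρ[v/y](T))))) → 4

== RESULT ==
y | a | d | c
t | 9 | 6 | 9
t | 9 | 6 | 9
t | 9 | 6 | 9
t | 9 | 6 | 9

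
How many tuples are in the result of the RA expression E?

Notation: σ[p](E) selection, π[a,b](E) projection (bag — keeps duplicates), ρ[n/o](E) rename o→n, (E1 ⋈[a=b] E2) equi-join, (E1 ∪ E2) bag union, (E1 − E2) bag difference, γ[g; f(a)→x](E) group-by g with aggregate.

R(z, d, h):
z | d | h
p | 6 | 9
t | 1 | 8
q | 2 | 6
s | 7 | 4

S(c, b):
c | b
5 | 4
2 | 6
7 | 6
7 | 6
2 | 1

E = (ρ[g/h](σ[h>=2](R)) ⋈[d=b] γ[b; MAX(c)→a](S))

Per-node cardinality:
  R → 4
  σ[h>=2](R) → 4
  ρ[g/h](σ[h>=2](R)) → 4
  S → 5
  γ[b; MAX(c)→a](S) → 3
  (ρ[g/h](σ[h>=2](R)) ⋈[d=b] γ[b; MAX(c)→a](S)) → 2

|E| = 2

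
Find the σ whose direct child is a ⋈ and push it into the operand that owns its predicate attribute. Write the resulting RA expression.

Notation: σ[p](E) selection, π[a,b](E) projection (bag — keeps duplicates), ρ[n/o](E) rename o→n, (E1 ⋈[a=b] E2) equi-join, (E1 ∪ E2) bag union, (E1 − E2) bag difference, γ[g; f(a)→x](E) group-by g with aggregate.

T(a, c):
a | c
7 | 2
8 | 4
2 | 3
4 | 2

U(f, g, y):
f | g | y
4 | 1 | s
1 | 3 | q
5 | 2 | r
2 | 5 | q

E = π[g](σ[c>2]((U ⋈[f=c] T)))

σ filters on c, owned by the right side.
E' = π[g]((U ⋈[f=c] σ[c>2](T)))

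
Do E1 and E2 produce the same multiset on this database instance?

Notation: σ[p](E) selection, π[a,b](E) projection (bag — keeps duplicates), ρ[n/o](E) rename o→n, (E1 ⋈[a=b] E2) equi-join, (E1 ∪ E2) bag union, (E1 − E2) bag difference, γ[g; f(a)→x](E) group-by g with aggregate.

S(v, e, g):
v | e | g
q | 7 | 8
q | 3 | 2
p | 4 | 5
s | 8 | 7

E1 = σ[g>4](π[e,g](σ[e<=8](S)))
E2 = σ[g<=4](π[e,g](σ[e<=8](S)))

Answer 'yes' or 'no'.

E1 row counts bottom-up:
  S → 4
  σ[e<=8](S) → 4
  π[e,g](σ[e<=8](S)) → 4
  σ[g>4](π[e,g](σ[e<=8](S))) → 3
E2 row counts bottom-up:
  S → 4
  σ[e<=8](S) → 4
  π[e,g](σ[e<=8](S)) → 4
  σ[g<=4](π[e,g](σ[e<=8](S))) → 1

E1 result:
e | g
4 | 5
7 | 8
8 | 7
E2 result:
e | g
3 | 2
Witness: (8, 7) appears 1× in E1 but 0× in E2.

no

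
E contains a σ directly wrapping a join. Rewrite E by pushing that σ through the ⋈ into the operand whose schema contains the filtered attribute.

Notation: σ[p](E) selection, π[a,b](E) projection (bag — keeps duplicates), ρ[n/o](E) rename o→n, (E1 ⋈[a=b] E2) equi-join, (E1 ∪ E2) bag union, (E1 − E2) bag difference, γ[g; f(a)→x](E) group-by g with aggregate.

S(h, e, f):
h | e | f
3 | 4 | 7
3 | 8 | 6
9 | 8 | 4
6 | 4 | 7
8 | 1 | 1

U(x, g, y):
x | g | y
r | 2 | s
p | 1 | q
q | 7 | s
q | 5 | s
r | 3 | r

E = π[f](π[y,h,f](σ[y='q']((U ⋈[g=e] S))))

σ filters on y, owned by the left side.
E' = π[f](π[y,h,f]((σ[y='q'](U) ⋈[g=e] S)))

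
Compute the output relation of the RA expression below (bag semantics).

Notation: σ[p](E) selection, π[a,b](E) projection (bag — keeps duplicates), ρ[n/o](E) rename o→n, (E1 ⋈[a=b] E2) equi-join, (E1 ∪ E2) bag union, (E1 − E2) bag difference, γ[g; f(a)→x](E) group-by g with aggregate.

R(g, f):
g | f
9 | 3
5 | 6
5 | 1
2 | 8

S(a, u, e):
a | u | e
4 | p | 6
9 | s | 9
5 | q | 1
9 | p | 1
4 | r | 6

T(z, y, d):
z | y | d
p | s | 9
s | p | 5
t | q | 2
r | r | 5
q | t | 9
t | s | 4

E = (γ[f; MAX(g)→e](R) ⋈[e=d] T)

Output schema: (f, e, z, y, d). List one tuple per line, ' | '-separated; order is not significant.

Subexpression sizes:
  R → 4
  γ[f; MAX(g)→e](R) → 4
  T → 6
  (γ[f; MAX(g)→e](R) ⋈[e=d] T) → 7

== RESULT ==
f | e | z | y | d
1 | 5 | r | r | 5
1 | 5 | s | p | 5
3 | 9 | p | s | 9
3 | 9 | q | t | 9
6 | 5 | r | r | 5
6 | 5 | s | p | 5
8 | 2 | t | q | 2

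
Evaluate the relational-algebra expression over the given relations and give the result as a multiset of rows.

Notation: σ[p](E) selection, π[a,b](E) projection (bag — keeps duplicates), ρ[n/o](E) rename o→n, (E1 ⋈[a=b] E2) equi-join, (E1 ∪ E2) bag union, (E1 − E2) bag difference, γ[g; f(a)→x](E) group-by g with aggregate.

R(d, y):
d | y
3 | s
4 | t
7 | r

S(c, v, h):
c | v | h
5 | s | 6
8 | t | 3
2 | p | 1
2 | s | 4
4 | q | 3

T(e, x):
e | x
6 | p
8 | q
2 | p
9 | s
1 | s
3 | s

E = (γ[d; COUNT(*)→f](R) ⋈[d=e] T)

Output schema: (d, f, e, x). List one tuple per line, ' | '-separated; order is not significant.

Stepwise |·|:
  R → 3
  γ[d; COUNT(*)→f](R) → 3
  T → 6
  (γ[d; COUNT(*)→f](R) ⋈[d=e] T) → 1

== RESULT ==
d | f | e | x
3 | 1 | 3 | s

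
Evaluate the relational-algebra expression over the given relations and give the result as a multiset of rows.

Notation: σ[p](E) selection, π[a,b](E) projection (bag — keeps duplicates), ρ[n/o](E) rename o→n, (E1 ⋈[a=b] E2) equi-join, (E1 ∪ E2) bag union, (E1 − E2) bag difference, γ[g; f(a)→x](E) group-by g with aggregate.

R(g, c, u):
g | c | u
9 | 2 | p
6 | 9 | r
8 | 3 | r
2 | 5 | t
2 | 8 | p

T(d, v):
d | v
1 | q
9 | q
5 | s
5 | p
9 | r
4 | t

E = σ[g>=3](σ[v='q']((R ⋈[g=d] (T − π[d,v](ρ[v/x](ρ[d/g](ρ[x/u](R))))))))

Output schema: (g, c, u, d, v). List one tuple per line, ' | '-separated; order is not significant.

Per-node cardinality:
  R → 5
  T → 6
  R → 5
  ρ[x/u](R) → 5
  ρ[d/g](ρ[x/u](R)) → 5
  ρ[v/x](ρ[d/g](ρ[x/u](R))) → 5
  π[d,v](ρ[v/x](ρ[d/g](ρ[x/u](R)))) → 5
  (T − π[d,v](ρ[v/x](ρ[d/g](ρ[x/u](R))))) → 6
  (R ⋈[g=d] (T − π[d,v](ρ[v/x](ρ[d/g](ρ[x/u](R)))))) → 2
  σ[v='q']((R ⋈[g=d] (T − π[d,v](ρ[v/x](ρ[d/g](ρ[x/u](R))))))) → 1
  σ[g>=3](σ[v='q']((R ⋈[g=d] (T − π[d,v](ρ[v/x](ρ[d/g](ρ[x/u](R)))))))) → 1

== RESULT ==
g | c | u | d | v
9 | 2 | p | 9 | q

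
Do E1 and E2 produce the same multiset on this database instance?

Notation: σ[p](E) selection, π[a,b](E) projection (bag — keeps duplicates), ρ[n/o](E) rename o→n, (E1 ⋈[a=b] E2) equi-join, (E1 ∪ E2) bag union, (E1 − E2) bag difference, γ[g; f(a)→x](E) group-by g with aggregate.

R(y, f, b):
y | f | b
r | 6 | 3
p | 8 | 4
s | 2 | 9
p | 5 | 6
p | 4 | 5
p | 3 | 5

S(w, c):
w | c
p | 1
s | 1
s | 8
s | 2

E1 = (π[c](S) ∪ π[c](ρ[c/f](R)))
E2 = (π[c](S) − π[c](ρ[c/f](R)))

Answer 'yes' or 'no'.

E1 subexpression sizes:
  S → 4
  π[c](S) → 4
  R → 6
  ρ[c/f](R) → 6
  π[c](ρ[c/f](R)) → 6
  (π[c](S) ∪ π[c](ρ[c/f](R))) → 10
E2 subexpression sizes:
  S → 4
  π[c](S) → 4
  R → 6
  ρ[c/f](R) → 6
  π[c](ρ[c/f](R)) → 6
  (π[c](S) − π[c](ρ[c/f](R))) → 2

E1 result:
c
1
1
2
2
3
4
5
6
8
8
E2 result:
c
1
1
Witness: (6,) appears 1× in E1 but 0× in E2.

no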